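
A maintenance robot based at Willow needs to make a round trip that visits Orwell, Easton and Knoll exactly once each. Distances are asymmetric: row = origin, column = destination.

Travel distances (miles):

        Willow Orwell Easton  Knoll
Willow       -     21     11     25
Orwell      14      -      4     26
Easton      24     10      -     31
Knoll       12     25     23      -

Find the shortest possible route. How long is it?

Willow → Orwell → Easton → Knoll → Willow: 21+4+31+12 = 68
Willow → Orwell → Knoll → Easton → Willow: 21+26+23+24 = 94
Willow → Easton → Orwell → Knoll → Willow: 11+10+26+12 = 59
Willow → Easton → Knoll → Orwell → Willow: 11+31+25+14 = 81
Willow → Knoll → Orwell → Easton → Willow: 25+25+4+24 = 78
Willow → Knoll → Easton → Orwell → Willow: 25+23+10+14 = 72
The minimum is 59.
One optimal route: Willow → Easton → Orwell → Knoll → Willow.

59 miles — the shortest possible round trip.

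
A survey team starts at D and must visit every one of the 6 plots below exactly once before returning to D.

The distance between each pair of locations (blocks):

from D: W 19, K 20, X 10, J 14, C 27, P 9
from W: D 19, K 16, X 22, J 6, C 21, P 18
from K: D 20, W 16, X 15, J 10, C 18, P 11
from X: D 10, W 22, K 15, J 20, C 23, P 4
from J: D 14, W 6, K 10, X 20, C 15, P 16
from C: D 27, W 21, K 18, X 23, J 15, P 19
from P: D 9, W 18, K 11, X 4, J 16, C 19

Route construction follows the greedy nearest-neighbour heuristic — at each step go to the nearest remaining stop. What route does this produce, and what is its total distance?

From D: distances to unvisited — P=9, X=10, J=14, W=19, K=20, C=27. Nearest is P (9).
From P: distances to unvisited — X=4, K=11, J=16, W=18, C=19. Nearest is X (4).
From X: distances to unvisited — K=15, J=20, W=22, C=23. Nearest is K (15).
From K: distances to unvisited — J=10, W=16, C=18. Nearest is J (10).
From J: distances to unvisited — W=6, C=15. Nearest is W (6).
From W: distances to unvisited — C=21. Nearest is C (21).
Return C→D: 27.
Total = 9 + 4 + 15 + 10 + 6 + 21 + 27 = 92.

92 blocks along D → P → X → K → J → W → C → D.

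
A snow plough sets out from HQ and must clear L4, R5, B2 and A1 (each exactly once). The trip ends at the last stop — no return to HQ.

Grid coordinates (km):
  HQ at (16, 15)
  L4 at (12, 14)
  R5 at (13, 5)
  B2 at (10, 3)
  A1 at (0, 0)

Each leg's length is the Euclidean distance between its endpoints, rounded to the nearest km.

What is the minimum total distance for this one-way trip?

There are 4! = 24 possible orderings.
HQ → L4 → R5 → B2 → A1: 4+9+4+10 = 27
HQ → L4 → R5 → A1 → B2: 4+9+14+10 = 37
HQ → L4 → B2 → R5 → A1: 4+11+4+14 = 33
HQ → L4 → B2 → A1 → R5: 4+11+10+14 = 39
HQ → L4 → A1 → R5 → B2: 4+18+14+4 = 40
HQ → L4 → A1 → B2 → R5: 4+18+10+4 = 36
HQ → R5 → L4 → B2 → A1: 10+9+11+10 = 40
HQ → R5 → L4 → A1 → B2: 10+9+18+10 = 47
HQ → R5 → B2 → L4 → A1: 10+4+11+18 = 43
HQ → R5 → B2 → A1 → L4: 10+4+10+18 = 42
HQ → R5 → A1 → L4 → B2: 10+14+18+11 = 53
HQ → R5 → A1 → B2 → L4: 10+14+10+11 = 45
HQ → B2 → L4 → R5 → A1: 13+11+9+14 = 47
HQ → B2 → L4 → A1 → R5: 13+11+18+14 = 56
… (10 more)
The minimum is 27.
One shortest path: HQ → L4 → R5 → B2 → A1.

27 km — the minimum one-way total.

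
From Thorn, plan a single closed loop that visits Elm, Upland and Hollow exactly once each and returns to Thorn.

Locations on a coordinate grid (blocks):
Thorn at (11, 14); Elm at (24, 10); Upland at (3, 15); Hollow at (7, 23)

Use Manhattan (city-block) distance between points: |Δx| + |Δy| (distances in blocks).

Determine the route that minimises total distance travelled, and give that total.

There are 3 distinct closed tours to check (reversals are equivalent).
Thorn→Elm→Upland→Hollow→Thorn: 17+26+12+13 = 68
Thorn→Elm→Hollow→Upland→Thorn: 17+30+12+9 = 68
Thorn→Upland→Elm→Hollow→Thorn: 9+26+30+13 = 78
The minimum is 68.
One optimal route: Thorn → Elm → Upland → Hollow → Thorn (or its reverse).

Minimum total distance: 68 blocks.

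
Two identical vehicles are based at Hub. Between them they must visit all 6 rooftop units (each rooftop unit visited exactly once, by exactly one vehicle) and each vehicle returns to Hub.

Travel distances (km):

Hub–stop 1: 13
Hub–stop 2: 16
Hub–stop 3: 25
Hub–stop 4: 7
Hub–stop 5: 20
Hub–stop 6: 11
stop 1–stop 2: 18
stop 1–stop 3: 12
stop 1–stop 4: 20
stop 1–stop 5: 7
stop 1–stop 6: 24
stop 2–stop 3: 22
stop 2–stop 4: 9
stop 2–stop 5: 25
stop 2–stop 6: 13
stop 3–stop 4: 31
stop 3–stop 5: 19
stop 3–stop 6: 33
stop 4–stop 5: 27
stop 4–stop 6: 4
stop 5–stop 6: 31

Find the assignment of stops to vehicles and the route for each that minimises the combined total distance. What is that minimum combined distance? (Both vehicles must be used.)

Try each way of splitting the stops between the two vehicles (each non-empty) and, for each split, find the best tour for each vehicle:
  {stop 1} + {stop 2, stop 3, stop 4, stop 5, stop 6}: 26 + 85 = 111
  {stop 2} + {stop 1, stop 3, stop 4, stop 5, stop 6}: 32 + 83 = 115
  {stop 1, stop 2} + {stop 3, stop 4, stop 5, stop 6}: 47 + 83 = 130
  {stop 3} + {stop 1, stop 2, stop 4, stop 5, stop 6}: 50 + 69 = 119
  {stop 1, stop 3} + {stop 2, stop 4, stop 5, stop 6}: 50 + 69 = 119
  {stop 2, stop 3} + {stop 1, stop 4, stop 5, stop 6}: 63 + 62 = 125
  … (31 splits in total)
  {stop 4} + {stop 1, stop 2, stop 3, stop 5, stop 6}: 14 + 85 = 99  ← best
Best: vehicle 1 Hub → stop 4 → Hub = 14; vehicle 2 Hub → stop 1 → stop 5 → stop 3 → stop 2 → stop 6 → Hub = 85; combined 99.

Minimum combined distance: 99 km.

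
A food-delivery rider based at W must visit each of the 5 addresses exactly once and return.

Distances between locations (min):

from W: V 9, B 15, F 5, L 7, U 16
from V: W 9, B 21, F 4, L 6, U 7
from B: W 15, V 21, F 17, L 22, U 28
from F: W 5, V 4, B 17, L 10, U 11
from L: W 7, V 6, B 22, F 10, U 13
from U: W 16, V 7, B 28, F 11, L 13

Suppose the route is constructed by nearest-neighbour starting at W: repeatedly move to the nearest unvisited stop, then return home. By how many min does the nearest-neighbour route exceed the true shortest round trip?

8 min longer than the optimal tour.

From W: F=5, L=7, V=9, B=15, U=16 → choose F (5).
From F: V=4, L=10, U=11, B=17 → choose V (4).
From V: L=6, U=7, B=21 → choose L (6).
From L: U=13, B=22 → choose U (13).
From U: B=28 → choose B (28).
NN route W → F → V → L → U → B → W costs 71.
Optimal: W → B → F → V → U → L → W costs 63 (by enumerating all 60 distinct tours).
Excess = 71 − 63 = 8.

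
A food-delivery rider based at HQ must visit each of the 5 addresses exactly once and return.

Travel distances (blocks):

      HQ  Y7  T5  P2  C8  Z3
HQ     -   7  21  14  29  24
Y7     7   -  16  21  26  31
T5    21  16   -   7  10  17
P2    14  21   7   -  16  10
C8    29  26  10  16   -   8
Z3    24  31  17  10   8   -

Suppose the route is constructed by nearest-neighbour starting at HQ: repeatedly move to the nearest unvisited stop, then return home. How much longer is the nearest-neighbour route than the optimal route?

HQ: Y7=7, P2=14, T5=21, Z3=24, C8=29 ⇒ Y7
Y7: T5=16, P2=21, C8=26, Z3=31 ⇒ T5
T5: P2=7, C8=10, Z3=17 ⇒ P2
P2: Z3=10, C8=16 ⇒ Z3
Z3: C8=8 ⇒ C8
NN route HQ → Y7 → T5 → P2 → Z3 → C8 → HQ costs 77.
Optimal: HQ → Y7 → T5 → C8 → Z3 → P2 → HQ costs 65 (by enumerating all 60 distinct tours).
Excess = 77 − 65 = 12.

Excess over optimum: 12 blocks.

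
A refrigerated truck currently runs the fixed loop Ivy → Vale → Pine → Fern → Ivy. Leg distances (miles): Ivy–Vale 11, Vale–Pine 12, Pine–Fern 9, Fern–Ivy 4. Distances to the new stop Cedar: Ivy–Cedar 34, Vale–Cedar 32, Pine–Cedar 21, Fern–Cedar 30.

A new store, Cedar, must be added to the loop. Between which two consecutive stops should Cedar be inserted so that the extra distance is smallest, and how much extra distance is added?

Insertion cost between consecutive stops i–j is d(i,Cedar) + d(Cedar,j) − d(i,j):
  between Ivy and Vale: 34 + 32 − 11 = 55
  between Vale and Pine: 32 + 21 − 12 = 41
  between Pine and Fern: 21 + 30 − 9 = 42
  between Fern and Ivy: 30 + 34 − 4 = 60
Cheapest insertion is between Vale and Pine, adding 41.
New total = 36 + 41 = 77.

Minimum extra distance: 41 miles, inserting Cedar between Vale and Pine.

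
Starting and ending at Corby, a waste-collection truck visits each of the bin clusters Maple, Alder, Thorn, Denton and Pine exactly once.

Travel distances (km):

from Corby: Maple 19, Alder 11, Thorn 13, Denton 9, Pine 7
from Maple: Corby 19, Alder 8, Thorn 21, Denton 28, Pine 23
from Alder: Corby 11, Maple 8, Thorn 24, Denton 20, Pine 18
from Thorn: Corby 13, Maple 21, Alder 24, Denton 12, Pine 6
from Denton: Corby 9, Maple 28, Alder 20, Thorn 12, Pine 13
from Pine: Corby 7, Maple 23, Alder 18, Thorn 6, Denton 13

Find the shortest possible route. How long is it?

Corby-Maple-Alder-Thorn-Denton-Pine-Corby: 19+8+24+12+13+7 = 83
Corby-Maple-Alder-Thorn-Pine-Denton-Corby: 19+8+24+6+13+9 = 79
Corby-Maple-Alder-Denton-Thorn-Pine-Corby: 19+8+20+12+6+7 = 72
Corby-Maple-Alder-Denton-Pine-Thorn-Corby: 19+8+20+13+6+13 = 79
Corby-Maple-Alder-Pine-Thorn-Denton-Corby: 19+8+18+6+12+9 = 72
Corby-Maple-Alder-Pine-Denton-Thorn-Corby: 19+8+18+13+12+13 = 83
Corby-Maple-Thorn-Alder-Denton-Pine-Corby: 19+21+24+20+13+7 = 104
Corby-Maple-Thorn-Alder-Pine-Denton-Corby: 19+21+24+18+13+9 = 104
Corby-Maple-Thorn-Denton-Alder-Pine-Corby: 19+21+12+20+18+7 = 97
Corby-Maple-Thorn-Denton-Pine-Alder-Corby: 19+21+12+13+18+11 = 94
Corby-Maple-Thorn-Pine-Alder-Denton-Corby: 19+21+6+18+20+9 = 93
Corby-Maple-Thorn-Pine-Denton-Alder-Corby: 19+21+6+13+20+11 = 90
Corby-Maple-Denton-Alder-Thorn-Pine-Corby: 19+28+20+24+6+7 = 104
Corby-Maple-Denton-Alder-Pine-Thorn-Corby: 19+28+20+18+6+13 = 104
… (46 more)
Corby-Alder-Maple-Thorn-Pine-Denton-Corby: 11+8+21+6+13+9 = 68  ← best
The minimum is 68.
One optimal route: Corby → Alder → Maple → Thorn → Pine → Denton → Corby (or its reverse).

68 km — the shortest possible round trip.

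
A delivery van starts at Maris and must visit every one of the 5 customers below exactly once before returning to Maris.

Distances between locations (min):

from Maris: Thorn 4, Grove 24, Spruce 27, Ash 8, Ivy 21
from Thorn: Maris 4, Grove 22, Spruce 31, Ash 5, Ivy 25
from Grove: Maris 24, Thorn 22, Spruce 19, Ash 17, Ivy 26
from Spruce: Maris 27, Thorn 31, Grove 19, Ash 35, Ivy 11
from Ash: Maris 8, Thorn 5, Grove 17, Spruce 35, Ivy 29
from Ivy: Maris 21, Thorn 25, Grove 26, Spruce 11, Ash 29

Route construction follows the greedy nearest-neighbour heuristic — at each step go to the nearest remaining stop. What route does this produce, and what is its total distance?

77 min along Maris → Thorn → Ash → Grove → Spruce → Ivy → Maris.

From Maris: distances to unvisited — Thorn=4, Ash=8, Ivy=21, Grove=24, Spruce=27. Nearest is Thorn (4).
From Thorn: distances to unvisited — Ash=5, Grove=22, Ivy=25, Spruce=31. Nearest is Ash (5).
From Ash: distances to unvisited — Grove=17, Ivy=29, Spruce=35. Nearest is Grove (17).
From Grove: distances to unvisited — Spruce=19, Ivy=26. Nearest is Spruce (19).
From Spruce: distances to unvisited — Ivy=11. Nearest is Ivy (11).
Return Ivy→Maris: 21.
Total = 4 + 5 + 17 + 19 + 11 + 21 = 77.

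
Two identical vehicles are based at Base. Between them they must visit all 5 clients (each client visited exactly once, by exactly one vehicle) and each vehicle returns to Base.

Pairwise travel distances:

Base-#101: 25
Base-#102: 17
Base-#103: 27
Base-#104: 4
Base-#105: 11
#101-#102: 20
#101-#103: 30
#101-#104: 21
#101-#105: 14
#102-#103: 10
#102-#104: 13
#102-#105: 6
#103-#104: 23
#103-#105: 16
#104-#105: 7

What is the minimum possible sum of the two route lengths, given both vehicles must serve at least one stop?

Minimum combined distance: 90.

There are 2^4 − 1 = 15 ways to divide the 5 stops into two non-empty groups. For each, the best each vehicle can do is its own shortest tour through its group:
  {#101} + {#102, #103, #104, #105}: 50 + 54 = 104
  {#102} + {#101, #103, #104, #105}: 34 + 82 = 116
  {#101, #102} + {#103, #104, #105}: 62 + 54 = 116
  {#103} + {#101, #102, #104, #105}: 54 + 62 = 116
  {#101, #103} + {#102, #104, #105}: 82 + 34 = 116
  {#102, #103} + {#101, #104, #105}: 54 + 50 = 104
  … (15 splits in total)
  {#104} + {#101, #102, #103, #105}: 8 + 82 = 90  ← best
Best: vehicle 1 Base → #104 → Base = 8; vehicle 2 Base → #101 → #102 → #103 → #105 → Base = 82; combined 90.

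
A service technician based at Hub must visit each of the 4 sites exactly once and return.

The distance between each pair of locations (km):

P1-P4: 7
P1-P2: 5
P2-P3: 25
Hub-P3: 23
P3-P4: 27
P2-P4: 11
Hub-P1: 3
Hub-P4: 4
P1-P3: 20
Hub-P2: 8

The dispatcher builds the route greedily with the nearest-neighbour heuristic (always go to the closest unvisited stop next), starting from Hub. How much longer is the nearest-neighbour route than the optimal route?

Excess over optimum: 6 km.

Hub: P1=3, P4=4, P2=8, P3=23 ⇒ P1
P1: P2=5, P4=7, P3=20 ⇒ P2
P2: P4=11, P3=25 ⇒ P4
P4: P3=27 ⇒ P3
NN route Hub → P1 → P2 → P4 → P3 → Hub costs 69.
Optimal: Hub → P1 → P3 → P2 → P4 → Hub costs 63 (by enumerating all 12 distinct tours).
Excess = 69 − 63 = 6.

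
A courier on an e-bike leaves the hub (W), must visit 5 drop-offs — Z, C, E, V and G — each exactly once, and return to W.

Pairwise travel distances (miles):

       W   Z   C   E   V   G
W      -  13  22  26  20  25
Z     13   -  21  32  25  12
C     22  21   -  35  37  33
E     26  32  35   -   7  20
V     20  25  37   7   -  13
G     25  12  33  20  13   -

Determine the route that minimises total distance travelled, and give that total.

Minimum total distance: 101 miles.

W → Z → C → E → V → G → W: 13+21+35+7+13+25 = 114
W → Z → C → E → G → V → W: 13+21+35+20+13+20 = 122
W → Z → C → V → E → G → W: 13+21+37+7+20+25 = 123
W → Z → C → V → G → E → W: 13+21+37+13+20+26 = 130
W → Z → C → G → E → V → W: 13+21+33+20+7+20 = 114
W → Z → C → G → V → E → W: 13+21+33+13+7+26 = 113
W → Z → E → C → V → G → W: 13+32+35+37+13+25 = 155
W → Z → E → C → G → V → W: 13+32+35+33+13+20 = 146
W → Z → E → V → C → G → W: 13+32+7+37+33+25 = 147
W → Z → E → V → G → C → W: 13+32+7+13+33+22 = 120
W → Z → E → G → C → V → W: 13+32+20+33+37+20 = 155
W → Z → E → G → V → C → W: 13+32+20+13+37+22 = 137
W → Z → V → C → E → G → W: 13+25+37+35+20+25 = 155
W → Z → V → C → G → E → W: 13+25+37+33+20+26 = 154
… (46 more)
W → C → Z → G → V → E → W: 22+21+12+13+7+26 = 101  ← best
The minimum is 101.
One optimal route: W → C → Z → G → V → E → W (or its reverse).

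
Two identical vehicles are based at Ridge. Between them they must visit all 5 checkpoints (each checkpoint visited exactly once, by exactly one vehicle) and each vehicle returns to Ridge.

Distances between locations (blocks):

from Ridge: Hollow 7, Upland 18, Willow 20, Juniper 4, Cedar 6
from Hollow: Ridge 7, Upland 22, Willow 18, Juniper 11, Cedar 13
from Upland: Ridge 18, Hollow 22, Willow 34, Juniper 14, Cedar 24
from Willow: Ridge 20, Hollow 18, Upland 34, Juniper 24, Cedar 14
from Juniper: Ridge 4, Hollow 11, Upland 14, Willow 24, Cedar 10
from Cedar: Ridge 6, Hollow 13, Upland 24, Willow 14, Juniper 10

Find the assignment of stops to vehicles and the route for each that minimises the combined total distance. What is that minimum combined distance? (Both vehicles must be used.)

81 blocks — the smallest possible combined total.

Try each way of splitting the stops between the two vehicles (each non-empty) and, for each split, find the best tour for each vehicle:
  {Hollow} + {Upland, Willow, Juniper, Cedar}: 14 + 72 = 86
  {Upland} + {Hollow, Willow, Juniper, Cedar}: 36 + 53 = 89
  {Hollow, Upland} + {Willow, Juniper, Cedar}: 47 + 48 = 95
  {Willow} + {Hollow, Upland, Juniper, Cedar}: 40 + 59 = 99
  {Hollow, Willow} + {Upland, Juniper, Cedar}: 45 + 48 = 93
  {Upland, Willow} + {Hollow, Juniper, Cedar}: 72 + 34 = 106
  … (15 splits in total)
  {Upland, Juniper} + {Hollow, Willow, Cedar}: 36 + 45 = 81  ← best
Best: vehicle 1 Ridge → Upland → Juniper → Ridge = 36; vehicle 2 Ridge → Hollow → Willow → Cedar → Ridge = 45; combined 81.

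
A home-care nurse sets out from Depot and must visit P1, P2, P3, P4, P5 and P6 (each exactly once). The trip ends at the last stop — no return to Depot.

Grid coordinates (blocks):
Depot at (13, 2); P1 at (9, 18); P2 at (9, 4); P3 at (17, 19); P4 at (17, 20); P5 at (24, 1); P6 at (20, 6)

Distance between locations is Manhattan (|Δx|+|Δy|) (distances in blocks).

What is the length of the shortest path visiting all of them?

Shortest open route: 56 blocks.

There are 6! = 720 possible orderings.
Depot→P1→P2→P3→P4→P5→P6: 20+14+23+1+26+9 = 93
Depot→P1→P2→P3→P4→P6→P5: 20+14+23+1+17+9 = 84
Depot→P1→P2→P3→P5→P4→P6: 20+14+23+25+26+17 = 125
Depot→P1→P2→P3→P5→P6→P4: 20+14+23+25+9+17 = 108
Depot→P1→P2→P3→P6→P4→P5: 20+14+23+16+17+26 = 116
Depot→P1→P2→P3→P6→P5→P4: 20+14+23+16+9+26 = 108
Depot→P1→P2→P4→P3→P5→P6: 20+14+24+1+25+9 = 93
Depot→P1→P2→P4→P3→P6→P5: 20+14+24+1+16+9 = 84
… (712 more)
Depot→P2→P1→P3→P4→P6→P5: 6+14+9+1+17+9 = 56  ← best
The minimum is 56.
One shortest path: Depot → P2 → P1 → P3 → P4 → P6 → P5.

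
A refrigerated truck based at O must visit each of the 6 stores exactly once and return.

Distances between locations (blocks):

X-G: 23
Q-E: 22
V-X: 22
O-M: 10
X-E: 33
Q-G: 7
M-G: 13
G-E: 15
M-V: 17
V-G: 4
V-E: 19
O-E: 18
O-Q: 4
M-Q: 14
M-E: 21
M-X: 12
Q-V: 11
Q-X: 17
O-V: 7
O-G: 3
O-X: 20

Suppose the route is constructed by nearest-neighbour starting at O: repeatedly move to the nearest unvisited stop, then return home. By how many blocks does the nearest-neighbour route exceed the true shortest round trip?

15 blocks longer than the optimal tour.

From O: G=3, Q=4, V=7, M=10, E=18, X=20 → choose G (3).
From G: V=4, Q=7, M=13, E=15, X=23 → choose V (4).
From V: Q=11, M=17, E=19, X=22 → choose Q (11).
From Q: M=14, X=17, E=22 → choose M (14).
From M: X=12, E=21 → choose X (12).
From X: E=33 → choose E (33).
NN route O → G → V → Q → M → X → E → O costs 95.
Optimal: O → Q → X → M → E → V → G → O costs 80 (by enumerating all 360 distinct tours).
Excess = 95 − 80 = 15.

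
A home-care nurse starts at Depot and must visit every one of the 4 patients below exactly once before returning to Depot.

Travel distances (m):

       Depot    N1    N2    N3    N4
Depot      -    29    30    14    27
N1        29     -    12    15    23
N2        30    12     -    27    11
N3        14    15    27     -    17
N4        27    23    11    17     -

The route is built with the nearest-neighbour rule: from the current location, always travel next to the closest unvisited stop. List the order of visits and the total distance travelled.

Depot → [N3:14 / N4:27 / N1:29 / N2:30] → N3 (14)
N3 → [N1:15 / N4:17 / N2:27] → N1 (15)
N1 → [N2:12 / N4:23] → N2 (12)
N2 → [N4:11] → N4 (11)
Return N4→Depot: 27.
Total = 14 + 15 + 12 + 11 + 27 = 79.

79 m along Depot → N3 → N1 → N2 → N4 → Depot.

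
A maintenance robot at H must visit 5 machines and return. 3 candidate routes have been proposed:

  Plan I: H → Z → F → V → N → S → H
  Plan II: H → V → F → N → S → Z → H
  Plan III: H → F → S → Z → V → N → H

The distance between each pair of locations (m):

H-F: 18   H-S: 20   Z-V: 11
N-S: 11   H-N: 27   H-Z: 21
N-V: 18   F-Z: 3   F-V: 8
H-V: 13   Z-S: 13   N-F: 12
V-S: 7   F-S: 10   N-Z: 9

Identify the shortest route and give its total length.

Shortest is Plan II, total 78 m.

Plan I: 21 + 3 + 8 + 18 + 11 + 20 = 81
Plan II: 13 + 8 + 12 + 11 + 13 + 21 = 78
Plan III: 18 + 10 + 13 + 11 + 18 + 27 = 97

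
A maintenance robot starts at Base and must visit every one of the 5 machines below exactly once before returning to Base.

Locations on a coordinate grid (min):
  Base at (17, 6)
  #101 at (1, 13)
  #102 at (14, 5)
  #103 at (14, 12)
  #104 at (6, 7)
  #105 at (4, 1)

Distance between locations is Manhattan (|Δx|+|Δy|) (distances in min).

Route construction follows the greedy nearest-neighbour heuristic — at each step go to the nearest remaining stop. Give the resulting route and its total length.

At Base the remaining stops are #102 4, #103 9, #104 12, #105 18, #101 23; go to #102.
At #102 the remaining stops are #103 7, #104 10, #105 14, #101 21; go to #103.
At #103 the remaining stops are #104 13, #101 14, #105 21; go to #104.
At #104 the remaining stops are #105 8, #101 11; go to #105.
At #105 the remaining stops are #101 15; go to #101.
Return #101→Base: 23.
Total = 4 + 7 + 13 + 8 + 15 + 23 = 70.

70 min along Base → #102 → #103 → #104 → #105 → #101 → Base.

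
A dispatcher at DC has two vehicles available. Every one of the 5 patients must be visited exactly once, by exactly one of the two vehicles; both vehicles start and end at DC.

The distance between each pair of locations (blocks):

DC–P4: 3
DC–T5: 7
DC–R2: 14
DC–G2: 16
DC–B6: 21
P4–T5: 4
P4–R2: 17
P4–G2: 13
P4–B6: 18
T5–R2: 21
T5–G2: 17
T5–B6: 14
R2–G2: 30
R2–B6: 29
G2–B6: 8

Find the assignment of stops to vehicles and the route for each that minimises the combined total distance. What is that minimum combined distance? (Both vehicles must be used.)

Minimum combined distance: 73 blocks.

Try each way of splitting the stops between the two vehicles (each non-empty) and, for each split, find the best tour for each vehicle:
  {P4} + {T5, R2, G2, B6}: 6 + 73 = 79
  {T5} + {P4, R2, G2, B6}: 14 + 67 = 81
  {P4, T5} + {R2, G2, B6}: 14 + 67 = 81
  {R2} + {P4, T5, G2, B6}: 28 + 45 = 73
  {P4, R2} + {T5, G2, B6}: 34 + 45 = 79
  {T5, R2} + {P4, G2, B6}: 42 + 45 = 87
  … (15 splits in total)
Best: vehicle 1 DC → R2 → DC = 28; vehicle 2 DC → P4 → T5 → B6 → G2 → DC = 45; combined 73.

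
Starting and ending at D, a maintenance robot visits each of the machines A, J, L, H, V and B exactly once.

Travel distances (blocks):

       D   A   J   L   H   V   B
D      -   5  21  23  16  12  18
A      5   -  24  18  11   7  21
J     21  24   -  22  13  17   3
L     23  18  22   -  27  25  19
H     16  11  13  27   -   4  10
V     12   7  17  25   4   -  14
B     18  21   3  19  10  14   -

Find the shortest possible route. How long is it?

With 6 stops there are 6!/2 = 360 distinct round trips (a route and its reverse cost the same).
D-A-J-L-H-V-B-D: 5+24+22+27+4+14+18 = 114
D-A-J-L-H-B-V-D: 5+24+22+27+10+14+12 = 114
D-A-J-L-V-H-B-D: 5+24+22+25+4+10+18 = 108
D-A-J-L-V-B-H-D: 5+24+22+25+14+10+16 = 116
D-A-J-L-B-H-V-D: 5+24+22+19+10+4+12 = 96
D-A-J-L-B-V-H-D: 5+24+22+19+14+4+16 = 104
D-A-J-H-L-V-B-D: 5+24+13+27+25+14+18 = 126
D-A-J-H-L-B-V-D: 5+24+13+27+19+14+12 = 114
… (352 more)
D-A-L-J-B-H-V-D: 5+18+22+3+10+4+12 = 74  ← best
The minimum is 74.
One optimal route: D → A → L → J → B → H → V → D (or its reverse).

Shortest round trip = 74 blocks.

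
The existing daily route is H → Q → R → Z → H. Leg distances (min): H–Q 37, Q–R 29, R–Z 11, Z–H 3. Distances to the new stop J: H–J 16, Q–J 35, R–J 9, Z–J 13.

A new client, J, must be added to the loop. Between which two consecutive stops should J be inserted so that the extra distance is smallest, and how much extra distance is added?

Insertion cost between consecutive stops i–j is d(i,J) + d(J,j) − d(i,j):
  between H and Q: 16 + 35 − 37 = 14
  between Q and R: 35 + 9 − 29 = 15
  between R and Z: 9 + 13 − 11 = 11
  between Z and H: 13 + 16 − 3 = 26
Cheapest insertion is between R and Z, adding 11.
New total = 80 + 11 = 91.

Adding 11 min by placing J on the R–Z leg.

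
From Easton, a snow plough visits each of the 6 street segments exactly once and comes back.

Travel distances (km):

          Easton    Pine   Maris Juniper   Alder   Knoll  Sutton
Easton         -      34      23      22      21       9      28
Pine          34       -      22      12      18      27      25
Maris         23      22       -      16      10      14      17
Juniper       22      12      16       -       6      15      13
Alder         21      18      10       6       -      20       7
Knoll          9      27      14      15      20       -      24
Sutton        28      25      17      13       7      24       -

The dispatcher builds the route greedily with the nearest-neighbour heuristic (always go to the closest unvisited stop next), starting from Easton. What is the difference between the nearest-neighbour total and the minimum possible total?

The nearest-neighbour route is 6 km longer than optimal.

From Easton: Knoll=9, Alder=21, Juniper=22, Maris=23, Sutton=28, Pine=34 → choose Knoll (9).
From Knoll: Maris=14, Juniper=15, Alder=20, Sutton=24, Pine=27 → choose Maris (14).
From Maris: Alder=10, Juniper=16, Sutton=17, Pine=22 → choose Alder (10).
From Alder: Juniper=6, Sutton=7, Pine=18 → choose Juniper (6).
From Juniper: Pine=12, Sutton=13 → choose Pine (12).
From Pine: Sutton=25 → choose Sutton (25).
NN route Easton → Knoll → Maris → Alder → Juniper → Pine → Sutton → Easton costs 104.
Optimal: Easton → Alder → Sutton → Juniper → Pine → Maris → Knoll → Easton costs 98 (by enumerating all 360 distinct tours).
Excess = 104 − 98 = 6.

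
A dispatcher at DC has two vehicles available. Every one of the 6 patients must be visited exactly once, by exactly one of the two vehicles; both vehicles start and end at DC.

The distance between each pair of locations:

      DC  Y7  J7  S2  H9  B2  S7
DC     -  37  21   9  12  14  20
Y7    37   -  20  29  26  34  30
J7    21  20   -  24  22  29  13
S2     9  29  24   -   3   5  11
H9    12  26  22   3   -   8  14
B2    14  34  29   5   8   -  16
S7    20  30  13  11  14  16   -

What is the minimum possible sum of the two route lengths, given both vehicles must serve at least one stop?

119 — the smallest possible combined total.

Check every non-empty split of the stops between the two vehicles; for each half take its own optimal tour:
  {Y7} + {J7, S2, H9, B2, S7}: 74 + 70 = 144
  {J7} + {Y7, S2, H9, B2, S7}: 42 + 98 = 140
  {Y7, J7} + {S2, H9, B2, S7}: 78 + 56 = 134
  {S2} + {Y7, J7, H9, B2, S7}: 18 + 101 = 119
  {Y7, S2} + {J7, H9, B2, S7}: 75 + 70 = 145
  {J7, S2} + {Y7, H9, B2, S7}: 54 + 98 = 152
  … (31 splits in total)
Best: vehicle 1 DC → S2 → DC = 18; vehicle 2 DC → H9 → Y7 → J7 → S7 → B2 → DC = 101; combined 119.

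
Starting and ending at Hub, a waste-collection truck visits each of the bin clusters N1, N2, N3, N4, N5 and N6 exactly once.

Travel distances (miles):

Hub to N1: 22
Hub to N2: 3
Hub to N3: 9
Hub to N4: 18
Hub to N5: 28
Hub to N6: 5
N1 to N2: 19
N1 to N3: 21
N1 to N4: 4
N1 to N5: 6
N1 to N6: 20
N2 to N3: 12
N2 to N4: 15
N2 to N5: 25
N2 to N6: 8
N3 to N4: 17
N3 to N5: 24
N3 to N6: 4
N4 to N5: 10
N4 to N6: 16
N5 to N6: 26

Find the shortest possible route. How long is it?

With 6 stops there are 6!/2 = 360 distinct round trips (a route and its reverse cost the same).
Hub → N1 → N2 → N3 → N4 → N5 → N6 → Hub: 22+19+12+17+10+26+5 = 111
Hub → N1 → N2 → N3 → N4 → N6 → N5 → Hub: 22+19+12+17+16+26+28 = 140
Hub → N1 → N2 → N3 → N5 → N4 → N6 → Hub: 22+19+12+24+10+16+5 = 108
Hub → N1 → N2 → N3 → N5 → N6 → N4 → Hub: 22+19+12+24+26+16+18 = 137
Hub → N1 → N2 → N3 → N6 → N4 → N5 → Hub: 22+19+12+4+16+10+28 = 111
Hub → N1 → N2 → N3 → N6 → N5 → N4 → Hub: 22+19+12+4+26+10+18 = 111
Hub → N1 → N2 → N4 → N3 → N5 → N6 → Hub: 22+19+15+17+24+26+5 = 128
Hub → N1 → N2 → N4 → N3 → N6 → N5 → Hub: 22+19+15+17+4+26+28 = 131
… (352 more)
Hub → N2 → N4 → N1 → N5 → N3 → N6 → Hub: 3+15+4+6+24+4+5 = 61  ← best
The minimum is 61.
One optimal route: Hub → N2 → N4 → N1 → N5 → N3 → N6 → Hub (or its reverse).

Shortest round trip = 61 miles.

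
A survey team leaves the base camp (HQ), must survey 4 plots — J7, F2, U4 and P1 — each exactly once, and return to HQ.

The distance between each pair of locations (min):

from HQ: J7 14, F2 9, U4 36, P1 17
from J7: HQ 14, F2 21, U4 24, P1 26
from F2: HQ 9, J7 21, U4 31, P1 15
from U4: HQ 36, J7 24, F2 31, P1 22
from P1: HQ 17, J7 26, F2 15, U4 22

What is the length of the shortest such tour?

HQ→J7→F2→U4→P1→HQ: 14+21+31+22+17 = 105
HQ→J7→F2→P1→U4→HQ: 14+21+15+22+36 = 108
HQ→J7→U4→F2→P1→HQ: 14+24+31+15+17 = 101
HQ→J7→U4→P1→F2→HQ: 14+24+22+15+9 = 84
HQ→J7→P1→F2→U4→HQ: 14+26+15+31+36 = 122
HQ→J7→P1→U4→F2→HQ: 14+26+22+31+9 = 102
HQ→F2→J7→U4→P1→HQ: 9+21+24+22+17 = 93
HQ→F2→J7→P1→U4→HQ: 9+21+26+22+36 = 114
HQ→F2→U4→J7→P1→HQ: 9+31+24+26+17 = 107
HQ→F2→P1→J7→U4→HQ: 9+15+26+24+36 = 110
HQ→U4→J7→F2→P1→HQ: 36+24+21+15+17 = 113
HQ→U4→F2→J7→P1→HQ: 36+31+21+26+17 = 131
The minimum is 84.
One optimal route: HQ → J7 → U4 → P1 → F2 → HQ (or its reverse).

84 min — the shortest possible round trip.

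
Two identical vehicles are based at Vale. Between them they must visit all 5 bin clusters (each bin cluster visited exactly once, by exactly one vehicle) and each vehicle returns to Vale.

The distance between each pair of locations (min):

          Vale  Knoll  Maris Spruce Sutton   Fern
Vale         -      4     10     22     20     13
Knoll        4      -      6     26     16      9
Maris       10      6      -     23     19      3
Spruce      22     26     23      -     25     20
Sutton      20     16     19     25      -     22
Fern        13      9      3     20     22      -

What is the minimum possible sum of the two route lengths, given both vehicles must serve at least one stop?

Try each way of splitting the stops between the two vehicles (each non-empty) and, for each split, find the best tour for each vehicle:
  {Knoll} + {Maris, Spruce, Sutton, Fern}: 8 + 78 = 86
  {Maris} + {Knoll, Spruce, Sutton, Fern}: 20 + 78 = 98
  {Knoll, Maris} + {Spruce, Sutton, Fern}: 20 + 78 = 98
  {Spruce} + {Knoll, Maris, Sutton, Fern}: 44 + 55 = 99
  {Knoll, Spruce} + {Maris, Sutton, Fern}: 52 + 55 = 107
  {Maris, Spruce} + {Knoll, Sutton, Fern}: 55 + 55 = 110
  … (15 splits in total)
Best: vehicle 1 Vale → Knoll → Vale = 8; vehicle 2 Vale → Maris → Fern → Spruce → Sutton → Vale = 78; combined 86.

Minimum combined distance: 86 min.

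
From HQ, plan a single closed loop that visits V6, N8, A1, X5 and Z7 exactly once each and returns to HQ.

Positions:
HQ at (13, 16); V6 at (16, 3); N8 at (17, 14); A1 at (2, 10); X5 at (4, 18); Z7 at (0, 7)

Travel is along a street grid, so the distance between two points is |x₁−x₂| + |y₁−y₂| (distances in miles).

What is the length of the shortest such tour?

Minimum total distance: 64 miles.

There are 60 distinct closed tours to check (reversals are equivalent).
HQ→V6→N8→A1→X5→Z7→HQ: 16+12+19+10+15+22 = 94
HQ→V6→N8→A1→Z7→X5→HQ: 16+12+19+5+15+11 = 78
HQ→V6→N8→X5→A1→Z7→HQ: 16+12+17+10+5+22 = 82
HQ→V6→N8→X5→Z7→A1→HQ: 16+12+17+15+5+17 = 82
HQ→V6→N8→Z7→A1→X5→HQ: 16+12+24+5+10+11 = 78
HQ→V6→N8→Z7→X5→A1→HQ: 16+12+24+15+10+17 = 94
HQ→V6→A1→N8→X5→Z7→HQ: 16+21+19+17+15+22 = 110
HQ→V6→A1→N8→Z7→X5→HQ: 16+21+19+24+15+11 = 106
HQ→V6→A1→X5→N8→Z7→HQ: 16+21+10+17+24+22 = 110
HQ→V6→A1→X5→Z7→N8→HQ: 16+21+10+15+24+6 = 92
HQ→V6→A1→Z7→N8→X5→HQ: 16+21+5+24+17+11 = 94
HQ→V6→A1→Z7→X5→N8→HQ: 16+21+5+15+17+6 = 80
HQ→V6→X5→N8→A1→Z7→HQ: 16+27+17+19+5+22 = 106
HQ→V6→X5→N8→Z7→A1→HQ: 16+27+17+24+5+17 = 106
… (46 more)
HQ→N8→V6→Z7→A1→X5→HQ: 6+12+20+5+10+11 = 64  ← best
The minimum is 64.
One optimal route: HQ → N8 → V6 → Z7 → A1 → X5 → HQ (or its reverse).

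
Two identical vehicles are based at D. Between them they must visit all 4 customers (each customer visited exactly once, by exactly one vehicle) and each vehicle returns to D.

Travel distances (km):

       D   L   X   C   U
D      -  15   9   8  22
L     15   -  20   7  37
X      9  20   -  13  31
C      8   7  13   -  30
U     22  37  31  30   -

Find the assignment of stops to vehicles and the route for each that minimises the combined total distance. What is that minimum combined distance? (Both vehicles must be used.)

88 km — the smallest possible combined total.

There are 2^3 − 1 = 7 ways to divide the 4 stops into two non-empty groups. For each, the best each vehicle can do is its own shortest tour through its group:
  {L} + {X, C, U}: 30 + 74 = 104
  {X} + {L, C, U}: 18 + 74 = 92
  {L, X} + {C, U}: 44 + 60 = 104
  {C} + {L, X, U}: 16 + 88 = 104
  {L, C} + {X, U}: 30 + 62 = 92
  {X, C} + {L, U}: 30 + 74 = 104
  … (7 splits in total)
  {L, X, C} + {U}: 44 + 44 = 88  ← best
Best: vehicle 1 D → L → C → X → D = 44; vehicle 2 D → U → D = 44; combined 88.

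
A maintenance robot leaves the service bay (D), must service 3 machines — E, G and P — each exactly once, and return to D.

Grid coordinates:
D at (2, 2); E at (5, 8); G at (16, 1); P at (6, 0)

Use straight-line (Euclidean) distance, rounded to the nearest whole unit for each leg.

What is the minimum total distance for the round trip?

With 3 stops there are 3!/2 = 3 distinct round trips (a route and its reverse cost the same).
D-E-G-P-D: 7+13+10+4 = 34
D-E-P-G-D: 7+8+10+14 = 39
D-G-E-P-D: 14+13+8+4 = 39
The minimum is 34.
One optimal route: D → E → G → P → D (or its reverse).

34 — the shortest possible round trip.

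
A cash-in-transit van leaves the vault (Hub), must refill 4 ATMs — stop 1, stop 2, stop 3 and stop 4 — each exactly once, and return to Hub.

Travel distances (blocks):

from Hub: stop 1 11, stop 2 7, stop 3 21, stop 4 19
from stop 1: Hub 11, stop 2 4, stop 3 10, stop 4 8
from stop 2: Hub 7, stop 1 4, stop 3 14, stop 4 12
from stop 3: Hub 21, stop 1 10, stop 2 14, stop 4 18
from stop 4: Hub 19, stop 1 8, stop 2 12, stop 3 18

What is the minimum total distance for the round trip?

With 4 stops there are 4!/2 = 12 distinct round trips (a route and its reverse cost the same).
Hub → stop 1 → stop 2 → stop 3 → stop 4 → Hub: 11+4+14+18+19 = 66
Hub → stop 1 → stop 2 → stop 4 → stop 3 → Hub: 11+4+12+18+21 = 66
Hub → stop 1 → stop 3 → stop 2 → stop 4 → Hub: 11+10+14+12+19 = 66
Hub → stop 1 → stop 3 → stop 4 → stop 2 → Hub: 11+10+18+12+7 = 58
Hub → stop 1 → stop 4 → stop 2 → stop 3 → Hub: 11+8+12+14+21 = 66
Hub → stop 1 → stop 4 → stop 3 → stop 2 → Hub: 11+8+18+14+7 = 58
Hub → stop 2 → stop 1 → stop 3 → stop 4 → Hub: 7+4+10+18+19 = 58
Hub → stop 2 → stop 1 → stop 4 → stop 3 → Hub: 7+4+8+18+21 = 58
Hub → stop 2 → stop 3 → stop 1 → stop 4 → Hub: 7+14+10+8+19 = 58
Hub → stop 2 → stop 4 → stop 1 → stop 3 → Hub: 7+12+8+10+21 = 58
Hub → stop 3 → stop 1 → stop 2 → stop 4 → Hub: 21+10+4+12+19 = 66
Hub → stop 3 → stop 2 → stop 1 → stop 4 → Hub: 21+14+4+8+19 = 66
The minimum is 58.
One optimal route: Hub → stop 1 → stop 3 → stop 4 → stop 2 → Hub (or its reverse).

Shortest round trip = 58 blocks.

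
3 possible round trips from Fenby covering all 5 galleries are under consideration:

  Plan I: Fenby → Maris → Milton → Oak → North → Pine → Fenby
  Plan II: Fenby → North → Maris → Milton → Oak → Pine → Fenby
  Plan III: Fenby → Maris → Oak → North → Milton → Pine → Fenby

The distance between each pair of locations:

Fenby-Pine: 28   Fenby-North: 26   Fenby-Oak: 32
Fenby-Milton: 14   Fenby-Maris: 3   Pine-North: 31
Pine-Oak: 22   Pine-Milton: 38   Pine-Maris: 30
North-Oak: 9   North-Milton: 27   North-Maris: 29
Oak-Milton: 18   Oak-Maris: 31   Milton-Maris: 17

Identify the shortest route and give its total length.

Plan I: 3 + 17 + 18 + 9 + 31 + 28 = 106
Plan II: 26 + 29 + 17 + 18 + 22 + 28 = 140
Plan III: 3 + 31 + 9 + 27 + 38 + 28 = 136

Shortest is Plan I, total 106.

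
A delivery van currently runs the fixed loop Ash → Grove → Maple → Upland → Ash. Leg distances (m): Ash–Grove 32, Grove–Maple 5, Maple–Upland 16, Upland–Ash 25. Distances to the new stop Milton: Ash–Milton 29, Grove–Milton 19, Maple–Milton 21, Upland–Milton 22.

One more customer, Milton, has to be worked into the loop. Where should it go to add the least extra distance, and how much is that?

Insertion cost between consecutive stops i–j is d(i,Milton) + d(Milton,j) − d(i,j):
  between Ash and Grove: 29 + 19 − 32 = 16
  between Grove and Maple: 19 + 21 − 5 = 35
  between Maple and Upland: 21 + 22 − 16 = 27
  between Upland and Ash: 22 + 29 − 25 = 26
Cheapest insertion is between Ash and Grove, adding 16.
New total = 78 + 16 = 94.

+16 m — insert Milton between Ash and Grove.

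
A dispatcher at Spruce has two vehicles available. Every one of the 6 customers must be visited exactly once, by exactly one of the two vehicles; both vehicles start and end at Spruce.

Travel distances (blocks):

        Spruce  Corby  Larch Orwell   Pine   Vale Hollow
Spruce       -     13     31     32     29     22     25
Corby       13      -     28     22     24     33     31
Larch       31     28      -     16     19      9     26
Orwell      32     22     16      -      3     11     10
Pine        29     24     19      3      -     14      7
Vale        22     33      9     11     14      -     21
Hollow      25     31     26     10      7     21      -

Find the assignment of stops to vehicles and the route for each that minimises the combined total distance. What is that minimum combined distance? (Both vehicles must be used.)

Minimum combined distance: 108 blocks.

Try each way of splitting the stops between the two vehicles (each non-empty) and, for each split, find the best tour for each vehicle:
  {Corby} + {Larch, Orwell, Pine, Vale, Hollow}: 26 + 82 = 108
  {Larch} + {Corby, Orwell, Pine, Vale, Hollow}: 62 + 87 = 149
  {Corby, Larch} + {Orwell, Pine, Vale, Hollow}: 72 + 68 = 140
  {Orwell} + {Corby, Larch, Pine, Vale, Hollow}: 64 + 96 = 160
  {Corby, Orwell} + {Larch, Pine, Vale, Hollow}: 67 + 82 = 149
  {Larch, Orwell} + {Corby, Pine, Vale, Hollow}: 79 + 87 = 166
  … (31 splits in total)
Best: vehicle 1 Spruce → Corby → Spruce = 26; vehicle 2 Spruce → Vale → Larch → Orwell → Pine → Hollow → Spruce = 82; combined 108.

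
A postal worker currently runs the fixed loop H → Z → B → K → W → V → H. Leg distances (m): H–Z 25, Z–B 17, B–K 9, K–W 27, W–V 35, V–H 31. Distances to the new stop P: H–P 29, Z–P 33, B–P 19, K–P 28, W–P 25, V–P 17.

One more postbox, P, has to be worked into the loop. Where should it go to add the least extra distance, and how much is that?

Minimum extra distance: 7 m, inserting P between W and V.

Insertion cost between consecutive stops i–j is d(i,P) + d(P,j) − d(i,j):
  between H and Z: 29 + 33 − 25 = 37
  between Z and B: 33 + 19 − 17 = 35
  between B and K: 19 + 28 − 9 = 38
  between K and W: 28 + 25 − 27 = 26
  between W and V: 25 + 17 − 35 = 7
  between V and H: 17 + 29 − 31 = 15
Cheapest insertion is between W and V, adding 7.
New total = 144 + 7 = 151.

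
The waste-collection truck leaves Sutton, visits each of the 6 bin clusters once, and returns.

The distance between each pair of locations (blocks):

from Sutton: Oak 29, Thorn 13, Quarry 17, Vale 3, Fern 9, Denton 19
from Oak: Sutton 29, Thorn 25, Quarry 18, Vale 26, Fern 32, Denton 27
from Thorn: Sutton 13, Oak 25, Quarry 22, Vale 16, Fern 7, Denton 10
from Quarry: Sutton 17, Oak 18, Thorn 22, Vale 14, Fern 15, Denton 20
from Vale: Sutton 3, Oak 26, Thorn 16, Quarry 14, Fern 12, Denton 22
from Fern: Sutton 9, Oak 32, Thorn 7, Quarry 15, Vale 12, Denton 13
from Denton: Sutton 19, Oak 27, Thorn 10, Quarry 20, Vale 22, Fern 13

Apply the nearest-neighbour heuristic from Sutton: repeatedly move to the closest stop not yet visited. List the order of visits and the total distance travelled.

99 blocks along Sutton → Vale → Fern → Thorn → Denton → Quarry → Oak → Sutton.

At Sutton the remaining stops are Vale 3, Fern 9, Thorn 13, Quarry 17, Denton 19, Oak 29; go to Vale.
At Vale the remaining stops are Fern 12, Quarry 14, Thorn 16, Denton 22, Oak 26; go to Fern.
At Fern the remaining stops are Thorn 7, Denton 13, Quarry 15, Oak 32; go to Thorn.
At Thorn the remaining stops are Denton 10, Quarry 22, Oak 25; go to Denton.
At Denton the remaining stops are Quarry 20, Oak 27; go to Quarry.
At Quarry the remaining stops are Oak 18; go to Oak.
Return Oak→Sutton: 29.
Total = 3 + 12 + 7 + 10 + 20 + 18 + 29 = 99.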